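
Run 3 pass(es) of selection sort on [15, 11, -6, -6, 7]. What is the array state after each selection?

Pass 1: Select minimum -6 at index 2, swap -> [-6, 11, 15, -6, 7]
Pass 2: Select minimum -6 at index 3, swap -> [-6, -6, 15, 11, 7]
Pass 3: Select minimum 7 at index 4, swap -> [-6, -6, 7, 11, 15]


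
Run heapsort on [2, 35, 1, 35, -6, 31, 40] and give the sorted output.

Build heap: [40, 35, 31, 35, -6, 2, 1]
Extract 40: [35, 35, 31, 1, -6, 2, 40]
Extract 35: [35, 2, 31, 1, -6, 35, 40]
Extract 35: [31, 2, -6, 1, 35, 35, 40]
Extract 31: [2, 1, -6, 31, 35, 35, 40]
Extract 2: [1, -6, 2, 31, 35, 35, 40]
Extract 1: [-6, 1, 2, 31, 35, 35, 40]


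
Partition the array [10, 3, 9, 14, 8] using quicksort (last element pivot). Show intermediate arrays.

Partition 1: pivot=8 at index 1 -> [3, 8, 9, 14, 10]
Partition 2: pivot=10 at index 3 -> [3, 8, 9, 10, 14]


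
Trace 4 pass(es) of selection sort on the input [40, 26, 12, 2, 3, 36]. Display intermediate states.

Pass 1: Select minimum 2 at index 3, swap -> [2, 26, 12, 40, 3, 36]
Pass 2: Select minimum 3 at index 4, swap -> [2, 3, 12, 40, 26, 36]
Pass 3: Select minimum 12 at index 2, swap -> [2, 3, 12, 40, 26, 36]
Pass 4: Select minimum 26 at index 4, swap -> [2, 3, 12, 26, 40, 36]


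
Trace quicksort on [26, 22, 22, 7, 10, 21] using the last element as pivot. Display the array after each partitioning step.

Partition 1: pivot=21 at index 2 -> [7, 10, 21, 26, 22, 22]
Partition 2: pivot=10 at index 1 -> [7, 10, 21, 26, 22, 22]
Partition 3: pivot=22 at index 4 -> [7, 10, 21, 22, 22, 26]


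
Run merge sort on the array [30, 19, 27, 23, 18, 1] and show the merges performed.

Divide and conquer:
  Merge [19] + [27] -> [19, 27]
  Merge [30] + [19, 27] -> [19, 27, 30]
  Merge [18] + [1] -> [1, 18]
  Merge [23] + [1, 18] -> [1, 18, 23]
  Merge [19, 27, 30] + [1, 18, 23] -> [1, 18, 19, 23, 27, 30]


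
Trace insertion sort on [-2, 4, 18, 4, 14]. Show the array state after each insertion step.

First element -2 is already 'sorted'
Insert 4: shifted 0 elements -> [-2, 4, 18, 4, 14]
Insert 18: shifted 0 elements -> [-2, 4, 18, 4, 14]
Insert 4: shifted 1 elements -> [-2, 4, 4, 18, 14]
Insert 14: shifted 1 elements -> [-2, 4, 4, 14, 18]


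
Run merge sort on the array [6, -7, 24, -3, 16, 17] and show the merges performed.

Divide and conquer:
  Merge [-7] + [24] -> [-7, 24]
  Merge [6] + [-7, 24] -> [-7, 6, 24]
  Merge [16] + [17] -> [16, 17]
  Merge [-3] + [16, 17] -> [-3, 16, 17]
  Merge [-7, 6, 24] + [-3, 16, 17] -> [-7, -3, 6, 16, 17, 24]


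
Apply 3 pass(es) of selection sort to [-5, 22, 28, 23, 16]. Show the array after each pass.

Pass 1: Select minimum -5 at index 0, swap -> [-5, 22, 28, 23, 16]
Pass 2: Select minimum 16 at index 4, swap -> [-5, 16, 28, 23, 22]
Pass 3: Select minimum 22 at index 4, swap -> [-5, 16, 22, 23, 28]


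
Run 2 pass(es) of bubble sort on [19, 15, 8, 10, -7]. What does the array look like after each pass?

After pass 1: [15, 8, 10, -7, 19] (4 swaps)
After pass 2: [8, 10, -7, 15, 19] (3 swaps)
Total swaps: 7


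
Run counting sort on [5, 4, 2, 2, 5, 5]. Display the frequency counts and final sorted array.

Count array: [0, 0, 2, 0, 1, 3]
(count[i] = number of elements equal to i)
Cumulative count: [0, 0, 2, 2, 3, 6]
Sorted: [2, 2, 4, 5, 5, 5]


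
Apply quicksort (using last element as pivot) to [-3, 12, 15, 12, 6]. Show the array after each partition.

Partition 1: pivot=6 at index 1 -> [-3, 6, 15, 12, 12]
Partition 2: pivot=12 at index 3 -> [-3, 6, 12, 12, 15]


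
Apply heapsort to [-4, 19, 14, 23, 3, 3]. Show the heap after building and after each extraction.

Build heap: [23, 19, 14, -4, 3, 3]
Extract 23: [19, 3, 14, -4, 3, 23]
Extract 19: [14, 3, 3, -4, 19, 23]
Extract 14: [3, -4, 3, 14, 19, 23]
Extract 3: [3, -4, 3, 14, 19, 23]
Extract 3: [-4, 3, 3, 14, 19, 23]


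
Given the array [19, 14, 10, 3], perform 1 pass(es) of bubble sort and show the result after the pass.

After pass 1: [14, 10, 3, 19] (3 swaps)
Total swaps: 3


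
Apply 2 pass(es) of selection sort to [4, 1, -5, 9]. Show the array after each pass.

Pass 1: Select minimum -5 at index 2, swap -> [-5, 1, 4, 9]
Pass 2: Select minimum 1 at index 1, swap -> [-5, 1, 4, 9]


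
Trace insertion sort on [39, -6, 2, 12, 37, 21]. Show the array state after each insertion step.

First element 39 is already 'sorted'
Insert -6: shifted 1 elements -> [-6, 39, 2, 12, 37, 21]
Insert 2: shifted 1 elements -> [-6, 2, 39, 12, 37, 21]
Insert 12: shifted 1 elements -> [-6, 2, 12, 39, 37, 21]
Insert 37: shifted 1 elements -> [-6, 2, 12, 37, 39, 21]
Insert 21: shifted 2 elements -> [-6, 2, 12, 21, 37, 39]


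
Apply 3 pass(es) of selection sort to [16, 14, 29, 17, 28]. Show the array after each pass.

Pass 1: Select minimum 14 at index 1, swap -> [14, 16, 29, 17, 28]
Pass 2: Select minimum 16 at index 1, swap -> [14, 16, 29, 17, 28]
Pass 3: Select minimum 17 at index 3, swap -> [14, 16, 17, 29, 28]


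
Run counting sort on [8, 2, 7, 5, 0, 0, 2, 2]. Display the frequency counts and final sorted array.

Count array: [2, 0, 3, 0, 0, 1, 0, 1, 1]
(count[i] = number of elements equal to i)
Cumulative count: [2, 2, 5, 5, 5, 6, 6, 7, 8]
Sorted: [0, 0, 2, 2, 2, 5, 7, 8]


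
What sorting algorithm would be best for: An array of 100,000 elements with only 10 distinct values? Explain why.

Best choice: 3-way quicksort or Counting sort
Reason: 3-way (Dutch national flag) partitioning groups every copy of the pivot together, so with only d=10 distinct keys quicksort finishes in O(n log d) expected time, which is effectively linear; counting sort runs in O(n + k) where k is the size of the key range (not the number of distinct values), so it is linear when the 10 values are integers drawn from a small known range


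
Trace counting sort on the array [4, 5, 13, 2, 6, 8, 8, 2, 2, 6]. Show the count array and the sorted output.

Count array: [0, 0, 3, 0, 1, 1, 2, 0, 2, 0, 0, 0, 0, 1]
(count[i] = number of elements equal to i)
Cumulative count: [0, 0, 3, 3, 4, 5, 7, 7, 9, 9, 9, 9, 9, 10]
Sorted: [2, 2, 2, 4, 5, 6, 6, 8, 8, 13]


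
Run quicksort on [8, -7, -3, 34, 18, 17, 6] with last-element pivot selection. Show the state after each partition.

Partition 1: pivot=6 at index 2 -> [-7, -3, 6, 34, 18, 17, 8]
Partition 2: pivot=-3 at index 1 -> [-7, -3, 6, 34, 18, 17, 8]
Partition 3: pivot=8 at index 3 -> [-7, -3, 6, 8, 18, 17, 34]
Partition 4: pivot=34 at index 6 -> [-7, -3, 6, 8, 18, 17, 34]
Partition 5: pivot=17 at index 4 -> [-7, -3, 6, 8, 17, 18, 34]


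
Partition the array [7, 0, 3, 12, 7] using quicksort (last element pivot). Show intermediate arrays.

Partition 1: pivot=7 at index 3 -> [7, 0, 3, 7, 12]
Partition 2: pivot=3 at index 1 -> [0, 3, 7, 7, 12]


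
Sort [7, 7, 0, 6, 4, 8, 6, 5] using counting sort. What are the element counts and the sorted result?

Count array: [1, 0, 0, 0, 1, 1, 2, 2, 1]
(count[i] = number of elements equal to i)
Cumulative count: [1, 1, 1, 1, 2, 3, 5, 7, 8]
Sorted: [0, 4, 5, 6, 6, 7, 7, 8]


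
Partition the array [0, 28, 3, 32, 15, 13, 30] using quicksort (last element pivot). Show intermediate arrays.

Partition 1: pivot=30 at index 5 -> [0, 28, 3, 15, 13, 30, 32]
Partition 2: pivot=13 at index 2 -> [0, 3, 13, 15, 28, 30, 32]
Partition 3: pivot=3 at index 1 -> [0, 3, 13, 15, 28, 30, 32]
Partition 4: pivot=28 at index 4 -> [0, 3, 13, 15, 28, 30, 32]


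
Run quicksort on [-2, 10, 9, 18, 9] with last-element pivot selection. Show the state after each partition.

Partition 1: pivot=9 at index 2 -> [-2, 9, 9, 18, 10]
Partition 2: pivot=9 at index 1 -> [-2, 9, 9, 18, 10]
Partition 3: pivot=10 at index 3 -> [-2, 9, 9, 10, 18]


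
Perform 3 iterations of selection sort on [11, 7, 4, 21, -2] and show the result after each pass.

Pass 1: Select minimum -2 at index 4, swap -> [-2, 7, 4, 21, 11]
Pass 2: Select minimum 4 at index 2, swap -> [-2, 4, 7, 21, 11]
Pass 3: Select minimum 7 at index 2, swap -> [-2, 4, 7, 21, 11]


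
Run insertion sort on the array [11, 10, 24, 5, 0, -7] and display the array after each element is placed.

First element 11 is already 'sorted'
Insert 10: shifted 1 elements -> [10, 11, 24, 5, 0, -7]
Insert 24: shifted 0 elements -> [10, 11, 24, 5, 0, -7]
Insert 5: shifted 3 elements -> [5, 10, 11, 24, 0, -7]
Insert 0: shifted 4 elements -> [0, 5, 10, 11, 24, -7]
Insert -7: shifted 5 elements -> [-7, 0, 5, 10, 11, 24]


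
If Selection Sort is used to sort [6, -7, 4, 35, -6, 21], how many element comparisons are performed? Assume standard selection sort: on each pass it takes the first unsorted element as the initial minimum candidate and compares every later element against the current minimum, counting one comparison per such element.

Pass 1: scan indices 1..5 for the minimum = 5 comparison(s); min is -7, place at index 0 -> [-7, 6, 4, 35, -6, 21]
Pass 2: scan indices 2..5 for the minimum = 4 comparison(s); min is -6, place at index 1 -> [-7, -6, 4, 35, 6, 21]
Pass 3: scan indices 3..5 for the minimum = 3 comparison(s); min is 4, place at index 2 -> [-7, -6, 4, 35, 6, 21]
Pass 4: scan indices 4..5 for the minimum = 2 comparison(s); min is 6, place at index 3 -> [-7, -6, 4, 6, 35, 21]
Pass 5: scan indices 5..5 for the minimum = 1 comparison(s); min is 21, place at index 4 -> [-7, -6, 4, 6, 21, 35]
Selection sort always scans the whole unsorted suffix, so the count is (n-1) + (n-2) + ... + 1 = n(n-1)/2 = 6*5/2 = 15 regardless of the input order.
Total comparisons: 5 + 4 + 3 + 2 + 1 = 15


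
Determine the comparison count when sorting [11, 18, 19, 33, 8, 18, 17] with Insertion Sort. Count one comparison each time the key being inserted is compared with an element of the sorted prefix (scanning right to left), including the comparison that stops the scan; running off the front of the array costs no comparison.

Insert 18: 11 <= 18 (stop) = 1 comparison(s) -> [11, 18, 19, 33, 8, 18, 17]
Insert 19: 18 <= 19 (stop) = 1 comparison(s) -> [11, 18, 19, 33, 8, 18, 17]
Insert 33: 19 <= 33 (stop) = 1 comparison(s) -> [11, 18, 19, 33, 8, 18, 17]
Insert 8: 33 > 8 (shift), 19 > 8 (shift), 18 > 8 (shift), 11 > 8 (shift), reached front = 4 comparison(s) -> [8, 11, 18, 19, 33, 18, 17]
Insert 18: 33 > 18 (shift), 19 > 18 (shift), 18 <= 18 (stop) = 3 comparison(s) -> [8, 11, 18, 18, 19, 33, 17]
Insert 17: 33 > 17 (shift), 19 > 17 (shift), 18 > 17 (shift), 18 > 17 (shift), 11 <= 17 (stop) = 5 comparison(s) -> [8, 11, 17, 18, 18, 19, 33]
Total comparisons: 1 + 1 + 1 + 4 + 3 + 5 = 15


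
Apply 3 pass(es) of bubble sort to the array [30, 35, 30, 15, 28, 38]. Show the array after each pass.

After pass 1: [30, 30, 15, 28, 35, 38] (3 swaps)
After pass 2: [30, 15, 28, 30, 35, 38] (2 swaps)
After pass 3: [15, 28, 30, 30, 35, 38] (2 swaps)
Total swaps: 7


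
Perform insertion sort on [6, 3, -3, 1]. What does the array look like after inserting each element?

First element 6 is already 'sorted'
Insert 3: shifted 1 elements -> [3, 6, -3, 1]
Insert -3: shifted 2 elements -> [-3, 3, 6, 1]
Insert 1: shifted 2 elements -> [-3, 1, 3, 6]


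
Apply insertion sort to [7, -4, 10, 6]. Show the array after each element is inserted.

First element 7 is already 'sorted'
Insert -4: shifted 1 elements -> [-4, 7, 10, 6]
Insert 10: shifted 0 elements -> [-4, 7, 10, 6]
Insert 6: shifted 2 elements -> [-4, 6, 7, 10]


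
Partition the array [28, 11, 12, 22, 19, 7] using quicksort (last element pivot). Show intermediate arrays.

Partition 1: pivot=7 at index 0 -> [7, 11, 12, 22, 19, 28]
Partition 2: pivot=28 at index 5 -> [7, 11, 12, 22, 19, 28]
Partition 3: pivot=19 at index 3 -> [7, 11, 12, 19, 22, 28]
Partition 4: pivot=12 at index 2 -> [7, 11, 12, 19, 22, 28]


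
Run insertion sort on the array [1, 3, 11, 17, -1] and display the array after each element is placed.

First element 1 is already 'sorted'
Insert 3: shifted 0 elements -> [1, 3, 11, 17, -1]
Insert 11: shifted 0 elements -> [1, 3, 11, 17, -1]
Insert 17: shifted 0 elements -> [1, 3, 11, 17, -1]
Insert -1: shifted 4 elements -> [-1, 1, 3, 11, 17]


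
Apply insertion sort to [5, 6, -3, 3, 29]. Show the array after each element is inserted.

First element 5 is already 'sorted'
Insert 6: shifted 0 elements -> [5, 6, -3, 3, 29]
Insert -3: shifted 2 elements -> [-3, 5, 6, 3, 29]
Insert 3: shifted 2 elements -> [-3, 3, 5, 6, 29]
Insert 29: shifted 0 elements -> [-3, 3, 5, 6, 29]


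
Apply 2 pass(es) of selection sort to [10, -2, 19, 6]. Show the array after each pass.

Pass 1: Select minimum -2 at index 1, swap -> [-2, 10, 19, 6]
Pass 2: Select minimum 6 at index 3, swap -> [-2, 6, 19, 10]


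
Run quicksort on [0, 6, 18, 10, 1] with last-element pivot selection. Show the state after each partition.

Partition 1: pivot=1 at index 1 -> [0, 1, 18, 10, 6]
Partition 2: pivot=6 at index 2 -> [0, 1, 6, 10, 18]
Partition 3: pivot=18 at index 4 -> [0, 1, 6, 10, 18]


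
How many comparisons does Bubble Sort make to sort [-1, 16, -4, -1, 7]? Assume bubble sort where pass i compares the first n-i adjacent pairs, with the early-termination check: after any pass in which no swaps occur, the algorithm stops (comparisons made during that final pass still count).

Pass 1: compare adjacent pairs (0,1)..(3,4) = 4 comparison(s), 3 swap(s) -> [-1, -4, -1, 7, 16]
Pass 2: compare adjacent pairs (0,1)..(2,3) = 3 comparison(s), 1 swap(s) -> [-4, -1, -1, 7, 16]
Pass 3: compare adjacent pairs (0,1)..(1,2) = 2 comparison(s), 0 swap(s) -> [-4, -1, -1, 7, 16]
No swaps in this pass, so bubble sort stops here.
Total comparisons: 4 + 3 + 2 = 9


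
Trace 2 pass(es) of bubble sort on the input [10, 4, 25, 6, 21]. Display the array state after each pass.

After pass 1: [4, 10, 6, 21, 25] (3 swaps)
After pass 2: [4, 6, 10, 21, 25] (1 swaps)
Total swaps: 4


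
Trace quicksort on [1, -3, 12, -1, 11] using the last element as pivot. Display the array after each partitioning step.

Partition 1: pivot=11 at index 3 -> [1, -3, -1, 11, 12]
Partition 2: pivot=-1 at index 1 -> [-3, -1, 1, 11, 12]


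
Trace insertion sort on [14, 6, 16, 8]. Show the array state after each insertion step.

First element 14 is already 'sorted'
Insert 6: shifted 1 elements -> [6, 14, 16, 8]
Insert 16: shifted 0 elements -> [6, 14, 16, 8]
Insert 8: shifted 2 elements -> [6, 8, 14, 16]


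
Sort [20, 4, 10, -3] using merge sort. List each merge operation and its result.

Divide and conquer:
  Merge [20] + [4] -> [4, 20]
  Merge [10] + [-3] -> [-3, 10]
  Merge [4, 20] + [-3, 10] -> [-3, 4, 10, 20]


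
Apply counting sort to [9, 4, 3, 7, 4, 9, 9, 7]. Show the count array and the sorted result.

Count array: [0, 0, 0, 1, 2, 0, 0, 2, 0, 3]
(count[i] = number of elements equal to i)
Cumulative count: [0, 0, 0, 1, 3, 3, 3, 5, 5, 8]
Sorted: [3, 4, 4, 7, 7, 9, 9, 9]


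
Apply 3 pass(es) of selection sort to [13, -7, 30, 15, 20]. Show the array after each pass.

Pass 1: Select minimum -7 at index 1, swap -> [-7, 13, 30, 15, 20]
Pass 2: Select minimum 13 at index 1, swap -> [-7, 13, 30, 15, 20]
Pass 3: Select minimum 15 at index 3, swap -> [-7, 13, 15, 30, 20]


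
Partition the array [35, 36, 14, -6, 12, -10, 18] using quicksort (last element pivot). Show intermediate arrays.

Partition 1: pivot=18 at index 4 -> [14, -6, 12, -10, 18, 36, 35]
Partition 2: pivot=-10 at index 0 -> [-10, -6, 12, 14, 18, 36, 35]
Partition 3: pivot=14 at index 3 -> [-10, -6, 12, 14, 18, 36, 35]
Partition 4: pivot=12 at index 2 -> [-10, -6, 12, 14, 18, 36, 35]
Partition 5: pivot=35 at index 5 -> [-10, -6, 12, 14, 18, 35, 36]


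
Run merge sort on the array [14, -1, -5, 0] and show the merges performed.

Divide and conquer:
  Merge [14] + [-1] -> [-1, 14]
  Merge [-5] + [0] -> [-5, 0]
  Merge [-1, 14] + [-5, 0] -> [-5, -1, 0, 14]


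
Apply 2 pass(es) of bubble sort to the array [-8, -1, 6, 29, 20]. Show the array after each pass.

After pass 1: [-8, -1, 6, 20, 29] (1 swaps)
After pass 2: [-8, -1, 6, 20, 29] (0 swaps)
Total swaps: 1


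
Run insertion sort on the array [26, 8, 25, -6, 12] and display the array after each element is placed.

First element 26 is already 'sorted'
Insert 8: shifted 1 elements -> [8, 26, 25, -6, 12]
Insert 25: shifted 1 elements -> [8, 25, 26, -6, 12]
Insert -6: shifted 3 elements -> [-6, 8, 25, 26, 12]
Insert 12: shifted 2 elements -> [-6, 8, 12, 25, 26]


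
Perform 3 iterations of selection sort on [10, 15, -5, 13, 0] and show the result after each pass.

Pass 1: Select minimum -5 at index 2, swap -> [-5, 15, 10, 13, 0]
Pass 2: Select minimum 0 at index 4, swap -> [-5, 0, 10, 13, 15]
Pass 3: Select minimum 10 at index 2, swap -> [-5, 0, 10, 13, 15]


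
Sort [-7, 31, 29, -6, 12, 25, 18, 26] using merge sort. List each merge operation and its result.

Divide and conquer:
  Merge [-7] + [31] -> [-7, 31]
  Merge [29] + [-6] -> [-6, 29]
  Merge [-7, 31] + [-6, 29] -> [-7, -6, 29, 31]
  Merge [12] + [25] -> [12, 25]
  Merge [18] + [26] -> [18, 26]
  Merge [12, 25] + [18, 26] -> [12, 18, 25, 26]
  Merge [-7, -6, 29, 31] + [12, 18, 25, 26] -> [-7, -6, 12, 18, 25, 26, 29, 31]


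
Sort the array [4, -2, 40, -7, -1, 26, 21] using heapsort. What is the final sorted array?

Build heap: [40, -1, 26, -7, -2, 4, 21]
Extract 40: [26, -1, 21, -7, -2, 4, 40]
Extract 26: [21, -1, 4, -7, -2, 26, 40]
Extract 21: [4, -1, -2, -7, 21, 26, 40]
Extract 4: [-1, -7, -2, 4, 21, 26, 40]
Extract -1: [-2, -7, -1, 4, 21, 26, 40]
Extract -2: [-7, -2, -1, 4, 21, 26, 40]


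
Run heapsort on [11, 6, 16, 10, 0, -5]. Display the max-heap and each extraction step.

Build heap: [16, 10, 11, 6, 0, -5]
Extract 16: [11, 10, -5, 6, 0, 16]
Extract 11: [10, 6, -5, 0, 11, 16]
Extract 10: [6, 0, -5, 10, 11, 16]
Extract 6: [0, -5, 6, 10, 11, 16]
Extract 0: [-5, 0, 6, 10, 11, 16]


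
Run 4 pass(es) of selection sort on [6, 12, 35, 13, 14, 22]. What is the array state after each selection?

Pass 1: Select minimum 6 at index 0, swap -> [6, 12, 35, 13, 14, 22]
Pass 2: Select minimum 12 at index 1, swap -> [6, 12, 35, 13, 14, 22]
Pass 3: Select minimum 13 at index 3, swap -> [6, 12, 13, 35, 14, 22]
Pass 4: Select minimum 14 at index 4, swap -> [6, 12, 13, 14, 35, 22]


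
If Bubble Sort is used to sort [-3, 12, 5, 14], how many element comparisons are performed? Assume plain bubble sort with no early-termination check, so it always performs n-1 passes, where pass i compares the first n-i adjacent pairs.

Pass 1: compare adjacent pairs (0,1)..(2,3) = 3 comparison(s), 1 swap(s) -> [-3, 5, 12, 14]
Pass 2: compare adjacent pairs (0,1)..(1,2) = 2 comparison(s), 0 swap(s) -> [-3, 5, 12, 14]
Pass 3: compare adjacent pairs (0,1)..(0,1) = 1 comparison(s), 0 swap(s) -> [-3, 5, 12, 14]
Total comparisons: 3 + 2 + 1 = 6


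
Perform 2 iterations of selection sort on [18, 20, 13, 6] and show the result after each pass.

Pass 1: Select minimum 6 at index 3, swap -> [6, 20, 13, 18]
Pass 2: Select minimum 13 at index 2, swap -> [6, 13, 20, 18]


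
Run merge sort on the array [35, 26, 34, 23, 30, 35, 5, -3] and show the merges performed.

Divide and conquer:
  Merge [35] + [26] -> [26, 35]
  Merge [34] + [23] -> [23, 34]
  Merge [26, 35] + [23, 34] -> [23, 26, 34, 35]
  Merge [30] + [35] -> [30, 35]
  Merge [5] + [-3] -> [-3, 5]
  Merge [30, 35] + [-3, 5] -> [-3, 5, 30, 35]
  Merge [23, 26, 34, 35] + [-3, 5, 30, 35] -> [-3, 5, 23, 26, 30, 34, 35, 35]


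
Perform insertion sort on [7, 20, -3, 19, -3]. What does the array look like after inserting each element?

First element 7 is already 'sorted'
Insert 20: shifted 0 elements -> [7, 20, -3, 19, -3]
Insert -3: shifted 2 elements -> [-3, 7, 20, 19, -3]
Insert 19: shifted 1 elements -> [-3, 7, 19, 20, -3]
Insert -3: shifted 3 elements -> [-3, -3, 7, 19, 20]


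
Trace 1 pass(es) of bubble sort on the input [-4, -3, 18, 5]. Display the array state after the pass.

After pass 1: [-4, -3, 5, 18] (1 swaps)
Total swaps: 1


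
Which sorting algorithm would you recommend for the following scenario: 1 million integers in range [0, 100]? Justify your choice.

Best choice: Counting sort
Reason: O(n + k) where k=100 is small; linear time beats O(n log n)


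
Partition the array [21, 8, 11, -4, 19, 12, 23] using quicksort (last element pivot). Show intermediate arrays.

Partition 1: pivot=23 at index 6 -> [21, 8, 11, -4, 19, 12, 23]
Partition 2: pivot=12 at index 3 -> [8, 11, -4, 12, 19, 21, 23]
Partition 3: pivot=-4 at index 0 -> [-4, 11, 8, 12, 19, 21, 23]
Partition 4: pivot=8 at index 1 -> [-4, 8, 11, 12, 19, 21, 23]
Partition 5: pivot=21 at index 5 -> [-4, 8, 11, 12, 19, 21, 23]


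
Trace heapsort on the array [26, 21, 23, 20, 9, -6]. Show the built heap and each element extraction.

Build heap: [26, 21, 23, 20, 9, -6]
Extract 26: [23, 21, -6, 20, 9, 26]
Extract 23: [21, 20, -6, 9, 23, 26]
Extract 21: [20, 9, -6, 21, 23, 26]
Extract 20: [9, -6, 20, 21, 23, 26]
Extract 9: [-6, 9, 20, 21, 23, 26]


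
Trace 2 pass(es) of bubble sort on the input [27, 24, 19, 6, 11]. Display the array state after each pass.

After pass 1: [24, 19, 6, 11, 27] (4 swaps)
After pass 2: [19, 6, 11, 24, 27] (3 swaps)
Total swaps: 7


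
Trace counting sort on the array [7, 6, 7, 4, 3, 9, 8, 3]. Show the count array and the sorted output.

Count array: [0, 0, 0, 2, 1, 0, 1, 2, 1, 1]
(count[i] = number of elements equal to i)
Cumulative count: [0, 0, 0, 2, 3, 3, 4, 6, 7, 8]
Sorted: [3, 3, 4, 6, 7, 7, 8, 9]


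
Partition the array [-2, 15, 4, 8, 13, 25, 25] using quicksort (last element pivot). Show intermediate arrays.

Partition 1: pivot=25 at index 6 -> [-2, 15, 4, 8, 13, 25, 25]
Partition 2: pivot=25 at index 5 -> [-2, 15, 4, 8, 13, 25, 25]
Partition 3: pivot=13 at index 3 -> [-2, 4, 8, 13, 15, 25, 25]
Partition 4: pivot=8 at index 2 -> [-2, 4, 8, 13, 15, 25, 25]
Partition 5: pivot=4 at index 1 -> [-2, 4, 8, 13, 15, 25, 25]


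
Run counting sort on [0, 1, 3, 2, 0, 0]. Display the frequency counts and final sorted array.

Count array: [3, 1, 1, 1]
(count[i] = number of elements equal to i)
Cumulative count: [3, 4, 5, 6]
Sorted: [0, 0, 0, 1, 2, 3]


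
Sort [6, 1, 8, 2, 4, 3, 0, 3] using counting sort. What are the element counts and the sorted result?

Count array: [1, 1, 1, 2, 1, 0, 1, 0, 1]
(count[i] = number of elements equal to i)
Cumulative count: [1, 2, 3, 5, 6, 6, 7, 7, 8]
Sorted: [0, 1, 2, 3, 3, 4, 6, 8]


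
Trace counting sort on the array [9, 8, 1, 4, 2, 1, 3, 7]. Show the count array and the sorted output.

Count array: [0, 2, 1, 1, 1, 0, 0, 1, 1, 1]
(count[i] = number of elements equal to i)
Cumulative count: [0, 2, 3, 4, 5, 5, 5, 6, 7, 8]
Sorted: [1, 1, 2, 3, 4, 7, 8, 9]


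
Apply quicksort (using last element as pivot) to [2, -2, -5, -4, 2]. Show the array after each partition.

Partition 1: pivot=2 at index 4 -> [2, -2, -5, -4, 2]
Partition 2: pivot=-4 at index 1 -> [-5, -4, 2, -2, 2]
Partition 3: pivot=-2 at index 2 -> [-5, -4, -2, 2, 2]


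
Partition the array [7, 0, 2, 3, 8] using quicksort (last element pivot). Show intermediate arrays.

Partition 1: pivot=8 at index 4 -> [7, 0, 2, 3, 8]
Partition 2: pivot=3 at index 2 -> [0, 2, 3, 7, 8]
Partition 3: pivot=2 at index 1 -> [0, 2, 3, 7, 8]


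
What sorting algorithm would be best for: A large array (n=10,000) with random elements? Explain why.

Best choice: Quicksort or Mergesort
Reason: Both have O(n log n) average case; quicksort has lower constant factors


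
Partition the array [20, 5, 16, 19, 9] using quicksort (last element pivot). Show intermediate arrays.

Partition 1: pivot=9 at index 1 -> [5, 9, 16, 19, 20]
Partition 2: pivot=20 at index 4 -> [5, 9, 16, 19, 20]
Partition 3: pivot=19 at index 3 -> [5, 9, 16, 19, 20]


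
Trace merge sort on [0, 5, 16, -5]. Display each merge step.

Divide and conquer:
  Merge [0] + [5] -> [0, 5]
  Merge [16] + [-5] -> [-5, 16]
  Merge [0, 5] + [-5, 16] -> [-5, 0, 5, 16]


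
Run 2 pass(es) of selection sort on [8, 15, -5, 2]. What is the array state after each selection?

Pass 1: Select minimum -5 at index 2, swap -> [-5, 15, 8, 2]
Pass 2: Select minimum 2 at index 3, swap -> [-5, 2, 8, 15]


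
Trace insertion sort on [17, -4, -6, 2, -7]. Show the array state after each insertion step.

First element 17 is already 'sorted'
Insert -4: shifted 1 elements -> [-4, 17, -6, 2, -7]
Insert -6: shifted 2 elements -> [-6, -4, 17, 2, -7]
Insert 2: shifted 1 elements -> [-6, -4, 2, 17, -7]
Insert -7: shifted 4 elements -> [-7, -6, -4, 2, 17]


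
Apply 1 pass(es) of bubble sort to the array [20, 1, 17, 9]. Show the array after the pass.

After pass 1: [1, 17, 9, 20] (3 swaps)
Total swaps: 3


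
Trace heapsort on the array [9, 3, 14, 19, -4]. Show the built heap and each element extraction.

Build heap: [19, 9, 14, 3, -4]
Extract 19: [14, 9, -4, 3, 19]
Extract 14: [9, 3, -4, 14, 19]
Extract 9: [3, -4, 9, 14, 19]
Extract 3: [-4, 3, 9, 14, 19]


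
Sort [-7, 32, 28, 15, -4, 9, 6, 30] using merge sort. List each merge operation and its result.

Divide and conquer:
  Merge [-7] + [32] -> [-7, 32]
  Merge [28] + [15] -> [15, 28]
  Merge [-7, 32] + [15, 28] -> [-7, 15, 28, 32]
  Merge [-4] + [9] -> [-4, 9]
  Merge [6] + [30] -> [6, 30]
  Merge [-4, 9] + [6, 30] -> [-4, 6, 9, 30]
  Merge [-7, 15, 28, 32] + [-4, 6, 9, 30] -> [-7, -4, 6, 9, 15, 28, 30, 32]


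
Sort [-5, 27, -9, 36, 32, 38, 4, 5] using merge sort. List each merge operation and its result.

Divide and conquer:
  Merge [-5] + [27] -> [-5, 27]
  Merge [-9] + [36] -> [-9, 36]
  Merge [-5, 27] + [-9, 36] -> [-9, -5, 27, 36]
  Merge [32] + [38] -> [32, 38]
  Merge [4] + [5] -> [4, 5]
  Merge [32, 38] + [4, 5] -> [4, 5, 32, 38]
  Merge [-9, -5, 27, 36] + [4, 5, 32, 38] -> [-9, -5, 4, 5, 27, 32, 36, 38]


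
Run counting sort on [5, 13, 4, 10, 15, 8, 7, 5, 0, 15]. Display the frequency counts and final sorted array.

Count array: [1, 0, 0, 0, 1, 2, 0, 1, 1, 0, 1, 0, 0, 1, 0, 2]
(count[i] = number of elements equal to i)
Cumulative count: [1, 1, 1, 1, 2, 4, 4, 5, 6, 6, 7, 7, 7, 8, 8, 10]
Sorted: [0, 4, 5, 5, 7, 8, 10, 13, 15, 15]


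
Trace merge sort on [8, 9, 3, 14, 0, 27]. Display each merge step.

Divide and conquer:
  Merge [9] + [3] -> [3, 9]
  Merge [8] + [3, 9] -> [3, 8, 9]
  Merge [0] + [27] -> [0, 27]
  Merge [14] + [0, 27] -> [0, 14, 27]
  Merge [3, 8, 9] + [0, 14, 27] -> [0, 3, 8, 9, 14, 27]


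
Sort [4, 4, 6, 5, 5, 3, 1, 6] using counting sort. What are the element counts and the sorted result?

Count array: [0, 1, 0, 1, 2, 2, 2]
(count[i] = number of elements equal to i)
Cumulative count: [0, 1, 1, 2, 4, 6, 8]
Sorted: [1, 3, 4, 4, 5, 5, 6, 6]


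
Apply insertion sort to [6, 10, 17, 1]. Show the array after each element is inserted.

First element 6 is already 'sorted'
Insert 10: shifted 0 elements -> [6, 10, 17, 1]
Insert 17: shifted 0 elements -> [6, 10, 17, 1]
Insert 1: shifted 3 elements -> [1, 6, 10, 17]


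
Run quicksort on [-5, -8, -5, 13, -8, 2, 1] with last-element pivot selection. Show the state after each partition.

Partition 1: pivot=1 at index 4 -> [-5, -8, -5, -8, 1, 2, 13]
Partition 2: pivot=-8 at index 1 -> [-8, -8, -5, -5, 1, 2, 13]
Partition 3: pivot=-5 at index 3 -> [-8, -8, -5, -5, 1, 2, 13]
Partition 4: pivot=13 at index 6 -> [-8, -8, -5, -5, 1, 2, 13]


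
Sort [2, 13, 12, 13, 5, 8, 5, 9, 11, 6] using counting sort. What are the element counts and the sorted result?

Count array: [0, 0, 1, 0, 0, 2, 1, 0, 1, 1, 0, 1, 1, 2]
(count[i] = number of elements equal to i)
Cumulative count: [0, 0, 1, 1, 1, 3, 4, 4, 5, 6, 6, 7, 8, 10]
Sorted: [2, 5, 5, 6, 8, 9, 11, 12, 13, 13]


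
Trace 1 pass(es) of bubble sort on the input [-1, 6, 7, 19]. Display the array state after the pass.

After pass 1: [-1, 6, 7, 19] (0 swaps)
Total swaps: 0


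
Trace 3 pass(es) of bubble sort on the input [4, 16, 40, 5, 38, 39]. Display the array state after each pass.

After pass 1: [4, 16, 5, 38, 39, 40] (3 swaps)
After pass 2: [4, 5, 16, 38, 39, 40] (1 swaps)
After pass 3: [4, 5, 16, 38, 39, 40] (0 swaps)
Total swaps: 4


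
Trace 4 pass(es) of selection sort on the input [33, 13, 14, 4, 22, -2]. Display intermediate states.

Pass 1: Select minimum -2 at index 5, swap -> [-2, 13, 14, 4, 22, 33]
Pass 2: Select minimum 4 at index 3, swap -> [-2, 4, 14, 13, 22, 33]
Pass 3: Select minimum 13 at index 3, swap -> [-2, 4, 13, 14, 22, 33]
Pass 4: Select minimum 14 at index 3, swap -> [-2, 4, 13, 14, 22, 33]


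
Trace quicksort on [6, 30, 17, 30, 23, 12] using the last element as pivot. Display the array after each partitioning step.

Partition 1: pivot=12 at index 1 -> [6, 12, 17, 30, 23, 30]
Partition 2: pivot=30 at index 5 -> [6, 12, 17, 30, 23, 30]
Partition 3: pivot=23 at index 3 -> [6, 12, 17, 23, 30, 30]


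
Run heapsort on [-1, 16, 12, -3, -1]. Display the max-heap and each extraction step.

Build heap: [16, -1, 12, -3, -1]
Extract 16: [12, -1, -1, -3, 16]
Extract 12: [-1, -3, -1, 12, 16]
Extract -1: [-1, -3, -1, 12, 16]
Extract -1: [-3, -1, -1, 12, 16]


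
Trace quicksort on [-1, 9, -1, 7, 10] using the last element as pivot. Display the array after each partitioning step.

Partition 1: pivot=10 at index 4 -> [-1, 9, -1, 7, 10]
Partition 2: pivot=7 at index 2 -> [-1, -1, 7, 9, 10]
Partition 3: pivot=-1 at index 1 -> [-1, -1, 7, 9, 10]


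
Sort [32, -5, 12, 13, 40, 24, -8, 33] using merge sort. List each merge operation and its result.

Divide and conquer:
  Merge [32] + [-5] -> [-5, 32]
  Merge [12] + [13] -> [12, 13]
  Merge [-5, 32] + [12, 13] -> [-5, 12, 13, 32]
  Merge [40] + [24] -> [24, 40]
  Merge [-8] + [33] -> [-8, 33]
  Merge [24, 40] + [-8, 33] -> [-8, 24, 33, 40]
  Merge [-5, 12, 13, 32] + [-8, 24, 33, 40] -> [-8, -5, 12, 13, 24, 32, 33, 40]


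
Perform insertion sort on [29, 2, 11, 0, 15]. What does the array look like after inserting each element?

First element 29 is already 'sorted'
Insert 2: shifted 1 elements -> [2, 29, 11, 0, 15]
Insert 11: shifted 1 elements -> [2, 11, 29, 0, 15]
Insert 0: shifted 3 elements -> [0, 2, 11, 29, 15]
Insert 15: shifted 1 elements -> [0, 2, 11, 15, 29]


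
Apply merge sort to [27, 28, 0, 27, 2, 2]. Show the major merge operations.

Divide and conquer:
  Merge [28] + [0] -> [0, 28]
  Merge [27] + [0, 28] -> [0, 27, 28]
  Merge [2] + [2] -> [2, 2]
  Merge [27] + [2, 2] -> [2, 2, 27]
  Merge [0, 27, 28] + [2, 2, 27] -> [0, 2, 2, 27, 27, 28]


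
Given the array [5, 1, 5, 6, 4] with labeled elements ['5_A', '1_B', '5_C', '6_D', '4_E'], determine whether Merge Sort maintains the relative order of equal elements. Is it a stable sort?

Trace Merge Sort on the labeled array (the key is the number; the letter only tracks identity):
  Merge [5_A] + [1_B] -> [1_B, 5_A]
  Merge [6_D] + [4_E] -> [4_E, 6_D]
  Merge [5_C] + [4_E, 6_D] -> [4_E, 5_C, 6_D]
  Merge [1_B, 5_A] + [4_E, 5_C, 6_D] -> [1_B, 4_E, 5_A, 5_C, 6_D]
Final order: [1_B, 4_E, 5_A, 5_C, 6_D]
Equal keys:
  value 5: originally 5_A, 5_C; after sorting 5_A, 5_C -> order preserved
All equal keys kept their original relative order. Merge Sort is stable: when the heads of the two halves are equal the merge takes from the left half first.
Answer: Stable


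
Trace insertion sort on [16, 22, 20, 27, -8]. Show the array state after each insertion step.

First element 16 is already 'sorted'
Insert 22: shifted 0 elements -> [16, 22, 20, 27, -8]
Insert 20: shifted 1 elements -> [16, 20, 22, 27, -8]
Insert 27: shifted 0 elements -> [16, 20, 22, 27, -8]
Insert -8: shifted 4 elements -> [-8, 16, 20, 22, 27]


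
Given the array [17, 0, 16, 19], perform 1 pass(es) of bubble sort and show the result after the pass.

After pass 1: [0, 16, 17, 19] (2 swaps)
Total swaps: 2


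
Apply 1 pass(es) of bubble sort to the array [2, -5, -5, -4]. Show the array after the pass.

After pass 1: [-5, -5, -4, 2] (3 swaps)
Total swaps: 3


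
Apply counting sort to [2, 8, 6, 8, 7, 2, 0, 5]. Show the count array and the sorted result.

Count array: [1, 0, 2, 0, 0, 1, 1, 1, 2]
(count[i] = number of elements equal to i)
Cumulative count: [1, 1, 3, 3, 3, 4, 5, 6, 8]
Sorted: [0, 2, 2, 5, 6, 7, 8, 8]


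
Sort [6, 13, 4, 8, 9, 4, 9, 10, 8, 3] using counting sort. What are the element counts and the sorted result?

Count array: [0, 0, 0, 1, 2, 0, 1, 0, 2, 2, 1, 0, 0, 1]
(count[i] = number of elements equal to i)
Cumulative count: [0, 0, 0, 1, 3, 3, 4, 4, 6, 8, 9, 9, 9, 10]
Sorted: [3, 4, 4, 6, 8, 8, 9, 9, 10, 13]


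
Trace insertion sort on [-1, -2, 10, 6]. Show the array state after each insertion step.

First element -1 is already 'sorted'
Insert -2: shifted 1 elements -> [-2, -1, 10, 6]
Insert 10: shifted 0 elements -> [-2, -1, 10, 6]
Insert 6: shifted 1 elements -> [-2, -1, 6, 10]


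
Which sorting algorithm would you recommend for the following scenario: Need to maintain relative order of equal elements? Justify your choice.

Best choice: Merge sort or Insertion sort
Reason: Both are stable; quicksort and heapsort are not stable


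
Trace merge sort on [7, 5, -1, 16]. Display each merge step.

Divide and conquer:
  Merge [7] + [5] -> [5, 7]
  Merge [-1] + [16] -> [-1, 16]
  Merge [5, 7] + [-1, 16] -> [-1, 5, 7, 16]


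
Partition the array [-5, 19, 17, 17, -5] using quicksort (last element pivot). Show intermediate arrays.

Partition 1: pivot=-5 at index 1 -> [-5, -5, 17, 17, 19]
Partition 2: pivot=19 at index 4 -> [-5, -5, 17, 17, 19]
Partition 3: pivot=17 at index 3 -> [-5, -5, 17, 17, 19]


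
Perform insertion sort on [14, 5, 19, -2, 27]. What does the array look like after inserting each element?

First element 14 is already 'sorted'
Insert 5: shifted 1 elements -> [5, 14, 19, -2, 27]
Insert 19: shifted 0 elements -> [5, 14, 19, -2, 27]
Insert -2: shifted 3 elements -> [-2, 5, 14, 19, 27]
Insert 27: shifted 0 elements -> [-2, 5, 14, 19, 27]


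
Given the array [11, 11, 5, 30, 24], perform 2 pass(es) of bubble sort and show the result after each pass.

After pass 1: [11, 5, 11, 24, 30] (2 swaps)
After pass 2: [5, 11, 11, 24, 30] (1 swaps)
Total swaps: 3


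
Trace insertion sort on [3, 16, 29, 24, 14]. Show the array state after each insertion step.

First element 3 is already 'sorted'
Insert 16: shifted 0 elements -> [3, 16, 29, 24, 14]
Insert 29: shifted 0 elements -> [3, 16, 29, 24, 14]
Insert 24: shifted 1 elements -> [3, 16, 24, 29, 14]
Insert 14: shifted 3 elements -> [3, 14, 16, 24, 29]


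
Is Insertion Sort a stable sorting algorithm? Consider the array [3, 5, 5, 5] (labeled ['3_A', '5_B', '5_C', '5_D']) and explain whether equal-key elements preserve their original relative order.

Trace Insertion Sort on the labeled array (the key is the number; the letter only tracks identity):
  Insert 5_B at index 1: [3_A, 5_B, 5_C, 5_D]
  Insert 5_C at index 2: [3_A, 5_B, 5_C, 5_D]
  Insert 5_D at index 3: [3_A, 5_B, 5_C, 5_D]
Final order: [3_A, 5_B, 5_C, 5_D]
Equal keys:
  value 5: originally 5_B, 5_C, 5_D; after sorting 5_B, 5_C, 5_D -> order preserved
All equal keys kept their original relative order. Insertion Sort is stable: elements are shifted only while they are strictly greater than the key, so a key is inserted after any equal elements already placed.
Answer: Stable


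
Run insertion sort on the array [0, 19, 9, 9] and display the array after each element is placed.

First element 0 is already 'sorted'
Insert 19: shifted 0 elements -> [0, 19, 9, 9]
Insert 9: shifted 1 elements -> [0, 9, 19, 9]
Insert 9: shifted 1 elements -> [0, 9, 9, 19]


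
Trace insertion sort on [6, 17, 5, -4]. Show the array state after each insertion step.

First element 6 is already 'sorted'
Insert 17: shifted 0 elements -> [6, 17, 5, -4]
Insert 5: shifted 2 elements -> [5, 6, 17, -4]
Insert -4: shifted 3 elements -> [-4, 5, 6, 17]


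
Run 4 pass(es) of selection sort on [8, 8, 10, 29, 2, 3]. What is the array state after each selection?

Pass 1: Select minimum 2 at index 4, swap -> [2, 8, 10, 29, 8, 3]
Pass 2: Select minimum 3 at index 5, swap -> [2, 3, 10, 29, 8, 8]
Pass 3: Select minimum 8 at index 4, swap -> [2, 3, 8, 29, 10, 8]
Pass 4: Select minimum 8 at index 5, swap -> [2, 3, 8, 8, 10, 29]


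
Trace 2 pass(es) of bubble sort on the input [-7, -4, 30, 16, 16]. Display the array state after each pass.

After pass 1: [-7, -4, 16, 16, 30] (2 swaps)
After pass 2: [-7, -4, 16, 16, 30] (0 swaps)
Total swaps: 2


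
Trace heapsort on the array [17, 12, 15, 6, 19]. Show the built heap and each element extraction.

Build heap: [19, 17, 15, 6, 12]
Extract 19: [17, 12, 15, 6, 19]
Extract 17: [15, 12, 6, 17, 19]
Extract 15: [12, 6, 15, 17, 19]
Extract 12: [6, 12, 15, 17, 19]


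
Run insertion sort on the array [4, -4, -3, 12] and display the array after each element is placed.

First element 4 is already 'sorted'
Insert -4: shifted 1 elements -> [-4, 4, -3, 12]
Insert -3: shifted 1 elements -> [-4, -3, 4, 12]
Insert 12: shifted 0 elements -> [-4, -3, 4, 12]


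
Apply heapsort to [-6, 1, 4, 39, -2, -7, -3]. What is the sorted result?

Build heap: [39, 1, 4, -6, -2, -7, -3]
Extract 39: [4, 1, -3, -6, -2, -7, 39]
Extract 4: [1, -2, -3, -6, -7, 4, 39]
Extract 1: [-2, -6, -3, -7, 1, 4, 39]
Extract -2: [-3, -6, -7, -2, 1, 4, 39]
Extract -3: [-6, -7, -3, -2, 1, 4, 39]
Extract -6: [-7, -6, -3, -2, 1, 4, 39]


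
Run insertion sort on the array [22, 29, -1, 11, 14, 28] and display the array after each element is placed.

First element 22 is already 'sorted'
Insert 29: shifted 0 elements -> [22, 29, -1, 11, 14, 28]
Insert -1: shifted 2 elements -> [-1, 22, 29, 11, 14, 28]
Insert 11: shifted 2 elements -> [-1, 11, 22, 29, 14, 28]
Insert 14: shifted 2 elements -> [-1, 11, 14, 22, 29, 28]
Insert 28: shifted 1 elements -> [-1, 11, 14, 22, 28, 29]


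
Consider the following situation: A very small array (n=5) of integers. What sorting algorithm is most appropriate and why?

Best choice: Insertion sort
Reason: For tiny inputs the O(n^2) overhead is negligible and insertion sort has minimal constant factors


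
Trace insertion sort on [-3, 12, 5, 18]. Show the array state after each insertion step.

First element -3 is already 'sorted'
Insert 12: shifted 0 elements -> [-3, 12, 5, 18]
Insert 5: shifted 1 elements -> [-3, 5, 12, 18]
Insert 18: shifted 0 elements -> [-3, 5, 12, 18]


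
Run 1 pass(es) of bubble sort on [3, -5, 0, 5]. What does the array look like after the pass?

After pass 1: [-5, 0, 3, 5] (2 swaps)
Total swaps: 2


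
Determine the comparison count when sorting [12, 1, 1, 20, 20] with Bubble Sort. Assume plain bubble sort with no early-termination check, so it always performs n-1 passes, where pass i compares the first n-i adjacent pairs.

Pass 1: compare adjacent pairs (0,1)..(3,4) = 4 comparison(s), 2 swap(s) -> [1, 1, 12, 20, 20]
Pass 2: compare adjacent pairs (0,1)..(2,3) = 3 comparison(s), 0 swap(s) -> [1, 1, 12, 20, 20]
Pass 3: compare adjacent pairs (0,1)..(1,2) = 2 comparison(s), 0 swap(s) -> [1, 1, 12, 20, 20]
Pass 4: compare adjacent pairs (0,1)..(0,1) = 1 comparison(s), 0 swap(s) -> [1, 1, 12, 20, 20]
Total comparisons: 4 + 3 + 2 + 1 = 10


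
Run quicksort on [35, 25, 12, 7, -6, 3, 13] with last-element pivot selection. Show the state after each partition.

Partition 1: pivot=13 at index 4 -> [12, 7, -6, 3, 13, 25, 35]
Partition 2: pivot=3 at index 1 -> [-6, 3, 12, 7, 13, 25, 35]
Partition 3: pivot=7 at index 2 -> [-6, 3, 7, 12, 13, 25, 35]
Partition 4: pivot=35 at index 6 -> [-6, 3, 7, 12, 13, 25, 35]


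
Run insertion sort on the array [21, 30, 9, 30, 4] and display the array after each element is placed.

First element 21 is already 'sorted'
Insert 30: shifted 0 elements -> [21, 30, 9, 30, 4]
Insert 9: shifted 2 elements -> [9, 21, 30, 30, 4]
Insert 30: shifted 0 elements -> [9, 21, 30, 30, 4]
Insert 4: shifted 4 elements -> [4, 9, 21, 30, 30]


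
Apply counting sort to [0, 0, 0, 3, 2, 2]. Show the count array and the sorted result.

Count array: [3, 0, 2, 1]
(count[i] = number of elements equal to i)
Cumulative count: [3, 3, 5, 6]
Sorted: [0, 0, 0, 2, 2, 3]
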